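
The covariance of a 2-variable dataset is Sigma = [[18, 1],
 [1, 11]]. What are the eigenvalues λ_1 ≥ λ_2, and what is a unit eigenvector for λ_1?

Step 1 — characteristic polynomial of 2×2 Sigma:
  det(Sigma - λI) = λ² - trace · λ + det = 0.
  trace = 18 + 11 = 29, det = 18·11 - (1)² = 197.
Step 2 — discriminant:
  Δ = trace² - 4·det = 841 - 788 = 53.
Step 3 — eigenvalues:
  λ = (trace ± √Δ)/2 = (29 ± 7.2801)/2,
  λ_1 = 18.1401,  λ_2 = 10.8599.

Step 4 — unit eigenvector for λ_1: solve (Sigma - λ_1 I)v = 0. First row:
  (18 - 18.1401)·v_x + (1)·v_y = 0, i.e. (-0.1401)·v_x + (1)·v_y = 0,
  so v ∝ (b, λ_1 - a) = (1, 0.1401) = u.
  ||u|| = √((1)² + (0.1401)²) = √(1.0196) ≈ 1.0098,
  v_1 = u/||u|| ≈ (0.9903, 0.1387) (||v_1|| = 1).

λ_1 = 18.1401,  λ_2 = 10.8599;  v_1 ≈ (0.9903, 0.1387)


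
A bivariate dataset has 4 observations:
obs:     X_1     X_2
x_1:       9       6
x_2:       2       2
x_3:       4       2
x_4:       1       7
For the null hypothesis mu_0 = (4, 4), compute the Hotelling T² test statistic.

Step 1 — sample mean vector:
  mean(X_1) = (9 + 2 + 4 + 1) / 4 = 16/4 = 4
  mean(X_2) = (6 + 2 + 2 + 7) / 4 = 17/4 = 4.25
  x̄ = (4, 4.25),  deviation x̄ - mu_0 = (4, 4.25) - (4, 4) = (0, 0.25).

Step 2 — sample covariance matrix, S[i,j] = (1/(n-1)) · Σ_k (x_{k,i} - mean_i) · (x_{k,j} - mean_j), divisor n-1 = 3:
  S[X_1,X_1] = ((5)·(5) + (-2)·(-2) + (0)·(0) + (-3)·(-3)) / 3 = 38/3 = 12.6667
  S[X_1,X_2] = ((5)·(1.75) + (-2)·(-2.25) + (0)·(-2.25) + (-3)·(2.75)) / 3 = 5/3 = 1.6667
  S[X_2,X_2] = ((1.75)·(1.75) + (-2.25)·(-2.25) + (-2.25)·(-2.25) + (2.75)·(2.75)) / 3 = 20.75/3 = 6.9167
  S = [[12.6667, 1.6667],
 [1.6667, 6.9167]].

Step 3 — invert S. det(S) = 12.6667·6.9167 - (1.6667)² = 84.8333.
  S^{-1} = (1/det) · [[d, -b], [-b, a]] = [[0.0815, -0.0196],
 [-0.0196, 0.1493]].

Step 4 — quadratic form (x̄ - mu_0)^T · S^{-1} · (x̄ - mu_0):
  S^{-1} · (x̄ - mu_0) = (-0.0049, 0.0373),
  (x̄ - mu_0)^T · [...] = (0)·(-0.0049) + (0.25)·(0.0373) = 0.0093.

Step 5 — scale by n: T² = 4 · 0.0093 = 0.0373.

T² ≈ 0.0373


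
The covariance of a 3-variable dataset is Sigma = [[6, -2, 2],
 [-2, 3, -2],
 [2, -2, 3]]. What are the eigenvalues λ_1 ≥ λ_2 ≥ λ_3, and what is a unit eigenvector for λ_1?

Step 1 — characteristic polynomial p(λ) = det(λI - Sigma) = λ³ - tr·λ² + c_1·λ - det, where tr = trace, c_1 = sum of the principal 2×2 minors, det = det(Sigma):
  tr = 6 + 3 + 3 = 12,
  c_1 = (6·3 - (-2)²) + (6·3 - (2)²) + (3·3 - (-2)²) = 14 + 14 + 5 = 33,
  det = 6·(3·3 - (-2)²) - (-2)·((-2)·3 - (-2)·(2)) + (2)·((-2)·(-2) - 3·(2)) = 6·(5) - (-2)·(-2) + (2)·(-2) = 22.
  So p(λ) = λ³ - 12λ² + 33λ - 22.
Step 2 — look for an integer root (rational root theorem: any rational root is an integer divisor of 22). Testing λ = 1:
  p(1) = 1 - 12 + 33 - 22 = 0  ✓
  Dividing out (λ - 1): p(λ) = (λ - 1)(λ² - 11λ + 22).
Step 3 — remaining eigenvalues from the quadratic λ² - 11λ + 22 = 0:
  Δ = 11² - 4·22 = 121 - 88 = 33,  λ = (11 ± √33)/2 = (11 ± 5.7446)/2 ≈ 8.3723 or 2.6277.
  Sorted: λ_1 = 8.3723,  λ_2 = 2.6277,  λ_3 = 1  (check: sum = 12 = tr ✓).

Step 4 — unit eigenvector for λ_1 ≈ 8.3723: v spans the null space of (Sigma - λ_1 I), whose rows are
  r_1 = (-2.3723, -2, 2),  r_2 = (-2, -5.3723, -2),  r_3 = (2, -2, -5.3723).
  v is orthogonal to every row, so take v ∝ r_1 × r_2 = ((-2)·(-2) - (2)·(-5.3723), (2)·(-2) - (-2.3723)·(-2), (-2.3723)·(-5.3723) - (-2)·(-2)) ≈ (14.7446, -8.7446, 8.7446).
  Let u = (14.7446, -8.7446, 8.7446).
  ||u|| = √((14.7446)² + (-8.7446)² + (8.7446)²) = √(370.3369) ≈ 19.2441,  v_1 = u/||u|| ≈ (0.7662, -0.4544, 0.4544) (||v_1|| = 1).

λ_1 = 8.3723,  λ_2 = 2.6277,  λ_3 = 1;  v_1 ≈ (0.7662, -0.4544, 0.4544)


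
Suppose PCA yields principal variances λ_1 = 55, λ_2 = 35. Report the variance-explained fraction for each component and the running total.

Step 1 — total variance = trace(Sigma) = Σ λ_i = 55 + 35 = 90.

Step 2 — fraction explained by component i = λ_i / Σ λ:
  PC1: 55/90 = 0.6111
  PC2: 35/90 = 0.3889

Step 3 — cumulative fraction after k components = (λ_1 + ... + λ_k) / Σ λ:
  k = 1: 55/90 = 0.6111
  k = 2: (55 + 35)/90 = 90/90 = 1

Summary (fraction, with percent):

explained: PC1 0.6111 (61.11%), PC2 0.3889 (38.89%);  cumulative: 0.6111, 1


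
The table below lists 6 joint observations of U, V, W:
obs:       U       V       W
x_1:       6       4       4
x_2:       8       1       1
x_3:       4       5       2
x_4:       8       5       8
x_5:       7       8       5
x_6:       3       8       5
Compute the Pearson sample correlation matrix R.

Step 1 — column means:
  mean(U) = (6 + 8 + 4 + 8 + 7 + 3) / 6 = 36/6 = 6
  mean(V) = (4 + 1 + 5 + 5 + 8 + 8) / 6 = 31/6 = 5.1667
  mean(W) = (4 + 1 + 2 + 8 + 5 + 5) / 6 = 25/6 = 4.1667

Step 2 — sample variances and covariances s[i,j] = (1/(n-1)) · Σ_k (x_{k,i} - mean_i) · (x_{k,j} - mean_j), with n-1 = 5:
  s[U,U] = ((0)·(0) + (2)·(2) + (-2)·(-2) + (2)·(2) + (1)·(1) + (-3)·(-3)) / 5 = 22/5 = 4.4
  s[U,V] = ((0)·(-1.1667) + (2)·(-4.1667) + (-2)·(-0.1667) + (2)·(-0.1667) + (1)·(2.8333) + (-3)·(2.8333)) / 5 = -14/5 = -2.8
  s[U,W] = ((0)·(-0.1667) + (2)·(-3.1667) + (-2)·(-2.1667) + (2)·(3.8333) + (1)·(0.8333) + (-3)·(0.8333)) / 5 = 4/5 = 0.8
  s[V,V] = ((-1.1667)·(-1.1667) + (-4.1667)·(-4.1667) + (-0.1667)·(-0.1667) + (-0.1667)·(-0.1667) + (2.8333)·(2.8333) + (2.8333)·(2.8333)) / 5 = 34.8333/5 = 6.9667
  s[V,W] = ((-1.1667)·(-0.1667) + (-4.1667)·(-3.1667) + (-0.1667)·(-2.1667) + (-0.1667)·(3.8333) + (2.8333)·(0.8333) + (2.8333)·(0.8333)) / 5 = 17.8333/5 = 3.5667
  s[W,W] = ((-0.1667)·(-0.1667) + (-3.1667)·(-3.1667) + (-2.1667)·(-2.1667) + (3.8333)·(3.8333) + (0.8333)·(0.8333) + (0.8333)·(0.8333)) / 5 = 30.8333/5 = 6.1667
  Sample standard deviations s_i = √(s[i,i]):
  s(U) = √(4.4) = 2.0976
  s(V) = √(6.9667) = 2.6394
  s(W) = √(6.1667) = 2.4833

Step 3 — r_{ij} = s_{ij} / (s_i · s_j):
  r[U,U] = 1 (diagonal).
  r[U,V] = -2.8 / (2.0976 · 2.6394) = -2.8 / 5.5365 = -0.5057
  r[U,W] = 0.8 / (2.0976 · 2.4833) = 0.8 / 5.209 = 0.1536
  r[V,V] = 1 (diagonal).
  r[V,W] = 3.5667 / (2.6394 · 2.4833) = 3.5667 / 6.5545 = 0.5442
  r[W,W] = 1 (diagonal).

R is symmetric with unit diagonal. Assembling:

R = [[1, -0.5057, 0.1536],
 [-0.5057, 1, 0.5442],
 [0.1536, 0.5442, 1]]


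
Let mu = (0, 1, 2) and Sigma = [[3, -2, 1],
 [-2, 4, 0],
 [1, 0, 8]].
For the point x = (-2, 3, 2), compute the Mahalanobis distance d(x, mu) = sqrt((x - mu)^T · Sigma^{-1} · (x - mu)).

Step 1 — centre the observation: (x - mu) = (-2, 2, 0).

Step 2 — invert Sigma (cofactor / det for 3×3, or solve directly):
  Sigma^{-1} = [[0.5333, 0.2667, -0.0667],
 [0.2667, 0.3833, -0.0333],
 [-0.0667, -0.0333, 0.1333]].

Step 3 — form the quadratic (x - mu)^T · Sigma^{-1} · (x - mu):
  Sigma^{-1} · (x - mu) = (-0.5333, 0.2333, 0.0667).
  (x - mu)^T · [Sigma^{-1} · (x - mu)] = (-2)·(-0.5333) + (2)·(0.2333) + (0)·(0.0667) = 1.5333.

Step 4 — take square root: d = √(1.5333) ≈ 1.2383.

d(x, mu) = √(1.5333) ≈ 1.2383


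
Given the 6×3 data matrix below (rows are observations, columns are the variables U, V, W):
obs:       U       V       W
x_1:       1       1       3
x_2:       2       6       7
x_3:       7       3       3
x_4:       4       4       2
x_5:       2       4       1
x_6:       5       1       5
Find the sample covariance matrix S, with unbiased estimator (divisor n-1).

Step 1 — column means:
  mean(U) = (1 + 2 + 7 + 4 + 2 + 5) / 6 = 21/6 = 3.5
  mean(V) = (1 + 6 + 3 + 4 + 4 + 1) / 6 = 19/6 = 3.1667
  mean(W) = (3 + 7 + 3 + 2 + 1 + 5) / 6 = 21/6 = 3.5

Step 2 — sample covariance S[i,j] = (1/(n-1)) · Σ_k (x_{k,i} - mean_i) · (x_{k,j} - mean_j), with n-1 = 5.
  S[U,U] = ((-2.5)·(-2.5) + (-1.5)·(-1.5) + (3.5)·(3.5) + (0.5)·(0.5) + (-1.5)·(-1.5) + (1.5)·(1.5)) / 5 = 25.5/5 = 5.1
  S[U,V] = ((-2.5)·(-2.1667) + (-1.5)·(2.8333) + (3.5)·(-0.1667) + (0.5)·(0.8333) + (-1.5)·(0.8333) + (1.5)·(-2.1667)) / 5 = -3.5/5 = -0.7
  S[U,W] = ((-2.5)·(-0.5) + (-1.5)·(3.5) + (3.5)·(-0.5) + (0.5)·(-1.5) + (-1.5)·(-2.5) + (1.5)·(1.5)) / 5 = -0.5/5 = -0.1
  S[V,V] = ((-2.1667)·(-2.1667) + (2.8333)·(2.8333) + (-0.1667)·(-0.1667) + (0.8333)·(0.8333) + (0.8333)·(0.8333) + (-2.1667)·(-2.1667)) / 5 = 18.8333/5 = 3.7667
  S[V,W] = ((-2.1667)·(-0.5) + (2.8333)·(3.5) + (-0.1667)·(-0.5) + (0.8333)·(-1.5) + (0.8333)·(-2.5) + (-2.1667)·(1.5)) / 5 = 4.5/5 = 0.9
  S[W,W] = ((-0.5)·(-0.5) + (3.5)·(3.5) + (-0.5)·(-0.5) + (-1.5)·(-1.5) + (-2.5)·(-2.5) + (1.5)·(1.5)) / 5 = 23.5/5 = 4.7

S is symmetric (S[j,i] = S[i,j]). Assembling:

S = [[5.1, -0.7, -0.1],
 [-0.7, 3.7667, 0.9],
 [-0.1, 0.9, 4.7]]


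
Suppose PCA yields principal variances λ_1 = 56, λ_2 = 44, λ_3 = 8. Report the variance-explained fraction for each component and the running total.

Step 1 — total variance = trace(Sigma) = Σ λ_i = 56 + 44 + 8 = 108.

Step 2 — fraction explained by component i = λ_i / Σ λ:
  PC1: 56/108 = 0.5185
  PC2: 44/108 = 0.4074
  PC3: 8/108 = 0.0741

Step 3 — cumulative fraction after k components = (λ_1 + ... + λ_k) / Σ λ:
  k = 1: 56/108 = 0.5185
  k = 2: (56 + 44)/108 = 100/108 = 0.9259
  k = 3: (56 + 44 + 8)/108 = 108/108 = 1

Summary (fraction, with percent):

explained: PC1 0.5185 (51.85%), PC2 0.4074 (40.74%), PC3 0.0741 (7.41%);  cumulative: 0.5185, 0.9259, 1


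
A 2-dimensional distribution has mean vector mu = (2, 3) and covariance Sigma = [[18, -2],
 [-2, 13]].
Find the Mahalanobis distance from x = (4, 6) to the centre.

Step 1 — centre the observation: (x - mu) = (2, 3).

Step 2 — invert Sigma. det(Sigma) = 18·13 - (-2)² = 230.
  Sigma^{-1} = (1/det) · [[d, -b], [-b, a]] = [[0.0565, 0.0087],
 [0.0087, 0.0783]].

Step 3 — form the quadratic (x - mu)^T · Sigma^{-1} · (x - mu):
  Sigma^{-1} · (x - mu) = (0.1391, 0.2522).
  (x - mu)^T · [Sigma^{-1} · (x - mu)] = (2)·(0.1391) + (3)·(0.2522) = 1.0348.

Step 4 — take square root: d = √(1.0348) ≈ 1.0172.

d(x, mu) = √(1.0348) ≈ 1.0172


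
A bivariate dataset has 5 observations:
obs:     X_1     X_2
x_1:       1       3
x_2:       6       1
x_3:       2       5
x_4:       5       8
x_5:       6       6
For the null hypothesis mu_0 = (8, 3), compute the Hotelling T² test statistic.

Step 1 — sample mean vector:
  mean(X_1) = (1 + 6 + 2 + 5 + 6) / 5 = 20/5 = 4
  mean(X_2) = (3 + 1 + 5 + 8 + 6) / 5 = 23/5 = 4.6
  x̄ = (4, 4.6),  deviation x̄ - mu_0 = (4, 4.6) - (8, 3) = (-4, 1.6).

Step 2 — sample covariance matrix, S[i,j] = (1/(n-1)) · Σ_k (x_{k,i} - mean_i) · (x_{k,j} - mean_j), divisor n-1 = 4:
  S[X_1,X_1] = ((-3)·(-3) + (2)·(2) + (-2)·(-2) + (1)·(1) + (2)·(2)) / 4 = 22/4 = 5.5
  S[X_1,X_2] = ((-3)·(-1.6) + (2)·(-3.6) + (-2)·(0.4) + (1)·(3.4) + (2)·(1.4)) / 4 = 3/4 = 0.75
  S[X_2,X_2] = ((-1.6)·(-1.6) + (-3.6)·(-3.6) + (0.4)·(0.4) + (3.4)·(3.4) + (1.4)·(1.4)) / 4 = 29.2/4 = 7.3
  S = [[5.5, 0.75],
 [0.75, 7.3]].

Step 3 — invert S. det(S) = 5.5·7.3 - (0.75)² = 39.5875.
  S^{-1} = (1/det) · [[d, -b], [-b, a]] = [[0.1844, -0.0189],
 [-0.0189, 0.1389]].

Step 4 — quadratic form (x̄ - mu_0)^T · S^{-1} · (x̄ - mu_0):
  S^{-1} · (x̄ - mu_0) = (-0.7679, 0.2981),
  (x̄ - mu_0)^T · [...] = (-4)·(-0.7679) + (1.6)·(0.2981) = 3.5486.

Step 5 — scale by n: T² = 5 · 3.5486 = 17.743.

T² ≈ 17.743


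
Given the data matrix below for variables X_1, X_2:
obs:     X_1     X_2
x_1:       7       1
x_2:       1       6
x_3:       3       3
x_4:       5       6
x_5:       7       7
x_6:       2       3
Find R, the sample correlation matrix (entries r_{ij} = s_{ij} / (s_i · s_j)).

Step 1 — column means:
  mean(X_1) = (7 + 1 + 3 + 5 + 7 + 2) / 6 = 25/6 = 4.1667
  mean(X_2) = (1 + 6 + 3 + 6 + 7 + 3) / 6 = 26/6 = 4.3333

Step 2 — sample variances and covariances s[i,j] = (1/(n-1)) · Σ_k (x_{k,i} - mean_i) · (x_{k,j} - mean_j), with n-1 = 5:
  s[X_1,X_1] = ((2.8333)·(2.8333) + (-3.1667)·(-3.1667) + (-1.1667)·(-1.1667) + (0.8333)·(0.8333) + (2.8333)·(2.8333) + (-2.1667)·(-2.1667)) / 5 = 32.8333/5 = 6.5667
  s[X_1,X_2] = ((2.8333)·(-3.3333) + (-3.1667)·(1.6667) + (-1.1667)·(-1.3333) + (0.8333)·(1.6667) + (2.8333)·(2.6667) + (-2.1667)·(-1.3333)) / 5 = -1.3333/5 = -0.2667
  s[X_2,X_2] = ((-3.3333)·(-3.3333) + (1.6667)·(1.6667) + (-1.3333)·(-1.3333) + (1.6667)·(1.6667) + (2.6667)·(2.6667) + (-1.3333)·(-1.3333)) / 5 = 27.3333/5 = 5.4667
  Sample standard deviations s_i = √(s[i,i]):
  s(X_1) = √(6.5667) = 2.5626
  s(X_2) = √(5.4667) = 2.3381

Step 3 — r_{ij} = s_{ij} / (s_i · s_j):
  r[X_1,X_1] = 1 (diagonal).
  r[X_1,X_2] = -0.2667 / (2.5626 · 2.3381) = -0.2667 / 5.9915 = -0.0445
  r[X_2,X_2] = 1 (diagonal).

R is symmetric with unit diagonal. Assembling:

R = [[1, -0.0445],
 [-0.0445, 1]]


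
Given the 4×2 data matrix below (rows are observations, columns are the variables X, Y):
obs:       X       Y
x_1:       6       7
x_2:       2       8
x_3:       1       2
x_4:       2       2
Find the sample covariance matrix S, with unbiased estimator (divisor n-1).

Step 1 — column means:
  mean(X) = (6 + 2 + 1 + 2) / 4 = 11/4 = 2.75
  mean(Y) = (7 + 8 + 2 + 2) / 4 = 19/4 = 4.75

Step 2 — sample covariance S[i,j] = (1/(n-1)) · Σ_k (x_{k,i} - mean_i) · (x_{k,j} - mean_j), with n-1 = 3.
  S[X,X] = ((3.25)·(3.25) + (-0.75)·(-0.75) + (-1.75)·(-1.75) + (-0.75)·(-0.75)) / 3 = 14.75/3 = 4.9167
  S[X,Y] = ((3.25)·(2.25) + (-0.75)·(3.25) + (-1.75)·(-2.75) + (-0.75)·(-2.75)) / 3 = 11.75/3 = 3.9167
  S[Y,Y] = ((2.25)·(2.25) + (3.25)·(3.25) + (-2.75)·(-2.75) + (-2.75)·(-2.75)) / 3 = 30.75/3 = 10.25

S is symmetric (S[j,i] = S[i,j]). Assembling:

S = [[4.9167, 3.9167],
 [3.9167, 10.25]]


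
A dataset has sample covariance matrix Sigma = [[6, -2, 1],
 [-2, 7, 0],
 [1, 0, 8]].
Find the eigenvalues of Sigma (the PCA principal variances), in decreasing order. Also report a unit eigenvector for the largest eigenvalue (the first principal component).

Step 1 — characteristic polynomial p(λ) = det(λI - Sigma) = λ³ - tr·λ² + c_1·λ - det, where tr = trace, c_1 = sum of the principal 2×2 minors, det = det(Sigma):
  tr = 6 + 7 + 8 = 21,
  c_1 = (6·7 - (-2)²) + (6·8 - (1)²) + (7·8 - (0)²) = 38 + 47 + 56 = 141,
  det = 6·(7·8 - (0)²) - (-2)·((-2)·8 - (0)·(1)) + (1)·((-2)·(0) - 7·(1)) = 6·(56) - (-2)·(-16) + (1)·(-7) = 297.
  So p(λ) = λ³ - 21λ² + 141λ - 297.
Step 2 — look for an integer root (rational root theorem: any rational root is an integer divisor of 297). Testing λ = 9:
  p(9) = 729 - 1701 + 1269 - 297 = 0  ✓
  Dividing out (λ - 9): p(λ) = (λ - 9)(λ² - 12λ + 33).
Step 3 — remaining eigenvalues from the quadratic λ² - 12λ + 33 = 0:
  Δ = 12² - 4·33 = 144 - 132 = 12,  λ = (12 ± √12)/2 = (12 ± 3.4641)/2 ≈ 7.7321 or 4.2679.
  Sorted: λ_1 = 9,  λ_2 = 7.7321,  λ_3 = 4.2679  (check: sum = 21 = tr ✓).

Step 4 — unit eigenvector for λ_1 = 9: v spans the null space of (Sigma - λ_1 I), whose rows are
  r_1 = (-3, -2, 1),  r_2 = (-2, -2, 0),  r_3 = (1, 0, -1).
  v is orthogonal to every row, so take v ∝ r_1 × r_2 = ((-2)·(0) - (1)·(-2), (1)·(-2) - (-3)·(0), (-3)·(-2) - (-2)·(-2)) = (2, -2, 2).
  Rescale (divide by 2): u = (1, -1, 1).
  ||u|| = √((1)² + (-1)² + (1)²) = √(3) ≈ 1.7321,  v_1 = u/||u|| ≈ (0.5774, -0.5774, 0.5774) (||v_1|| = 1).

λ_1 = 9,  λ_2 = 7.7321,  λ_3 = 4.2679;  v_1 ≈ (0.5774, -0.5774, 0.5774)


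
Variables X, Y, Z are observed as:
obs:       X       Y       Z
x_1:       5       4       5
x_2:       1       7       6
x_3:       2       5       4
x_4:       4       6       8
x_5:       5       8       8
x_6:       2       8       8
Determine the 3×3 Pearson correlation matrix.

Step 1 — column means:
  mean(X) = (5 + 1 + 2 + 4 + 5 + 2) / 6 = 19/6 = 3.1667
  mean(Y) = (4 + 7 + 5 + 6 + 8 + 8) / 6 = 38/6 = 6.3333
  mean(Z) = (5 + 6 + 4 + 8 + 8 + 8) / 6 = 39/6 = 6.5

Step 2 — sample variances and covariances s[i,j] = (1/(n-1)) · Σ_k (x_{k,i} - mean_i) · (x_{k,j} - mean_j), with n-1 = 5:
  s[X,X] = ((1.8333)·(1.8333) + (-2.1667)·(-2.1667) + (-1.1667)·(-1.1667) + (0.8333)·(0.8333) + (1.8333)·(1.8333) + (-1.1667)·(-1.1667)) / 5 = 14.8333/5 = 2.9667
  s[X,Y] = ((1.8333)·(-2.3333) + (-2.1667)·(0.6667) + (-1.1667)·(-1.3333) + (0.8333)·(-0.3333) + (1.8333)·(1.6667) + (-1.1667)·(1.6667)) / 5 = -3.3333/5 = -0.6667
  s[X,Z] = ((1.8333)·(-1.5) + (-2.1667)·(-0.5) + (-1.1667)·(-2.5) + (0.8333)·(1.5) + (1.8333)·(1.5) + (-1.1667)·(1.5)) / 5 = 3.5/5 = 0.7
  s[Y,Y] = ((-2.3333)·(-2.3333) + (0.6667)·(0.6667) + (-1.3333)·(-1.3333) + (-0.3333)·(-0.3333) + (1.6667)·(1.6667) + (1.6667)·(1.6667)) / 5 = 13.3333/5 = 2.6667
  s[Y,Z] = ((-2.3333)·(-1.5) + (0.6667)·(-0.5) + (-1.3333)·(-2.5) + (-0.3333)·(1.5) + (1.6667)·(1.5) + (1.6667)·(1.5)) / 5 = 11/5 = 2.2
  s[Z,Z] = ((-1.5)·(-1.5) + (-0.5)·(-0.5) + (-2.5)·(-2.5) + (1.5)·(1.5) + (1.5)·(1.5) + (1.5)·(1.5)) / 5 = 15.5/5 = 3.1
  Sample standard deviations s_i = √(s[i,i]):
  s(X) = √(2.9667) = 1.7224
  s(Y) = √(2.6667) = 1.633
  s(Z) = √(3.1) = 1.7607

Step 3 — r_{ij} = s_{ij} / (s_i · s_j):
  r[X,X] = 1 (diagonal).
  r[X,Y] = -0.6667 / (1.7224 · 1.633) = -0.6667 / 2.8127 = -0.237
  r[X,Z] = 0.7 / (1.7224 · 1.7607) = 0.7 / 3.0326 = 0.2308
  r[Y,Y] = 1 (diagonal).
  r[Y,Z] = 2.2 / (1.633 · 1.7607) = 2.2 / 2.8752 = 0.7652
  r[Z,Z] = 1 (diagonal).

R is symmetric with unit diagonal. Assembling:

R = [[1, -0.237, 0.2308],
 [-0.237, 1, 0.7652],
 [0.2308, 0.7652, 1]]


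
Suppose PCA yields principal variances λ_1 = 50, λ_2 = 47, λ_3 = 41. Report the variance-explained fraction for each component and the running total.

Step 1 — total variance = trace(Sigma) = Σ λ_i = 50 + 47 + 41 = 138.

Step 2 — fraction explained by component i = λ_i / Σ λ:
  PC1: 50/138 = 0.3623
  PC2: 47/138 = 0.3406
  PC3: 41/138 = 0.2971

Step 3 — cumulative fraction after k components = (λ_1 + ... + λ_k) / Σ λ:
  k = 1: 50/138 = 0.3623
  k = 2: (50 + 47)/138 = 97/138 = 0.7029
  k = 3: (50 + 47 + 41)/138 = 138/138 = 1

Summary (fraction, with percent):

explained: PC1 0.3623 (36.23%), PC2 0.3406 (34.06%), PC3 0.2971 (29.71%);  cumulative: 0.3623, 0.7029, 1


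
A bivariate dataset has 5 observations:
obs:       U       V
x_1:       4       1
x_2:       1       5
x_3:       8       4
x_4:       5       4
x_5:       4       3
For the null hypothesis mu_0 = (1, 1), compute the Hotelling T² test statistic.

Step 1 — sample mean vector:
  mean(U) = (4 + 1 + 8 + 5 + 4) / 5 = 22/5 = 4.4
  mean(V) = (1 + 5 + 4 + 4 + 3) / 5 = 17/5 = 3.4
  x̄ = (4.4, 3.4),  deviation x̄ - mu_0 = (4.4, 3.4) - (1, 1) = (3.4, 2.4).

Step 2 — sample covariance matrix, S[i,j] = (1/(n-1)) · Σ_k (x_{k,i} - mean_i) · (x_{k,j} - mean_j), divisor n-1 = 4:
  S[U,U] = ((-0.4)·(-0.4) + (-3.4)·(-3.4) + (3.6)·(3.6) + (0.6)·(0.6) + (-0.4)·(-0.4)) / 4 = 25.2/4 = 6.3
  S[U,V] = ((-0.4)·(-2.4) + (-3.4)·(1.6) + (3.6)·(0.6) + (0.6)·(0.6) + (-0.4)·(-0.4)) / 4 = -1.8/4 = -0.45
  S[V,V] = ((-2.4)·(-2.4) + (1.6)·(1.6) + (0.6)·(0.6) + (0.6)·(0.6) + (-0.4)·(-0.4)) / 4 = 9.2/4 = 2.3
  S = [[6.3, -0.45],
 [-0.45, 2.3]].

Step 3 — invert S. det(S) = 6.3·2.3 - (-0.45)² = 14.2875.
  S^{-1} = (1/det) · [[d, -b], [-b, a]] = [[0.161, 0.0315],
 [0.0315, 0.4409]].

Step 4 — quadratic form (x̄ - mu_0)^T · S^{-1} · (x̄ - mu_0):
  S^{-1} · (x̄ - mu_0) = (0.6229, 1.1654),
  (x̄ - mu_0)^T · [...] = (3.4)·(0.6229) + (2.4)·(1.1654) = 4.9148.

Step 5 — scale by n: T² = 5 · 4.9148 = 24.5739.

T² ≈ 24.5739


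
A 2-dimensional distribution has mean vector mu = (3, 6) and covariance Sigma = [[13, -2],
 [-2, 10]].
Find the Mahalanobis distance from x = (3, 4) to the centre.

Step 1 — centre the observation: (x - mu) = (0, -2).

Step 2 — invert Sigma. det(Sigma) = 13·10 - (-2)² = 126.
  Sigma^{-1} = (1/det) · [[d, -b], [-b, a]] = [[0.0794, 0.0159],
 [0.0159, 0.1032]].

Step 3 — form the quadratic (x - mu)^T · Sigma^{-1} · (x - mu):
  Sigma^{-1} · (x - mu) = (-0.0317, -0.2063).
  (x - mu)^T · [Sigma^{-1} · (x - mu)] = (0)·(-0.0317) + (-2)·(-0.2063) = 0.4127.

Step 4 — take square root: d = √(0.4127) ≈ 0.6424.

d(x, mu) = √(0.4127) ≈ 0.6424


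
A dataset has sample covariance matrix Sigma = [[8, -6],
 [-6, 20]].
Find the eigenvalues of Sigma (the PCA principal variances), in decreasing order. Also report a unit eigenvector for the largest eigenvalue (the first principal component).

Step 1 — characteristic polynomial of 2×2 Sigma:
  det(Sigma - λI) = λ² - trace · λ + det = 0.
  trace = 8 + 20 = 28, det = 8·20 - (-6)² = 124.
Step 2 — discriminant:
  Δ = trace² - 4·det = 784 - 496 = 288.
Step 3 — eigenvalues:
  λ = (trace ± √Δ)/2 = (28 ± 16.9706)/2,
  λ_1 = 22.4853,  λ_2 = 5.5147.

Step 4 — unit eigenvector for λ_1: solve (Sigma - λ_1 I)v = 0. First row:
  (8 - 22.4853)·v_x + (-6)·v_y = 0, i.e. (-14.4853)·v_x + (-6)·v_y = 0,
  so v ∝ (b, λ_1 - a) = (-6, 14.4853); multiply by -1 so the first entry is positive: u = (6, -14.4853).
  ||u|| = √((6)² + (-14.4853)²) = √(245.8234) ≈ 15.6788,
  v_1 = u/||u|| ≈ (0.3827, -0.9239) (||v_1|| = 1).

λ_1 = 22.4853,  λ_2 = 5.5147;  v_1 ≈ (0.3827, -0.9239)


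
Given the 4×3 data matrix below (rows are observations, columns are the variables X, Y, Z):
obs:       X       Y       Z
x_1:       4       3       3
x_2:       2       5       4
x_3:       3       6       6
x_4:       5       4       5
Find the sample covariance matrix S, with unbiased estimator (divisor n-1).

Step 1 — column means:
  mean(X) = (4 + 2 + 3 + 5) / 4 = 14/4 = 3.5
  mean(Y) = (3 + 5 + 6 + 4) / 4 = 18/4 = 4.5
  mean(Z) = (3 + 4 + 6 + 5) / 4 = 18/4 = 4.5

Step 2 — sample covariance S[i,j] = (1/(n-1)) · Σ_k (x_{k,i} - mean_i) · (x_{k,j} - mean_j), with n-1 = 3.
  S[X,X] = ((0.5)·(0.5) + (-1.5)·(-1.5) + (-0.5)·(-0.5) + (1.5)·(1.5)) / 3 = 5/3 = 1.6667
  S[X,Y] = ((0.5)·(-1.5) + (-1.5)·(0.5) + (-0.5)·(1.5) + (1.5)·(-0.5)) / 3 = -3/3 = -1
  S[X,Z] = ((0.5)·(-1.5) + (-1.5)·(-0.5) + (-0.5)·(1.5) + (1.5)·(0.5)) / 3 = 0/3 = 0
  S[Y,Y] = ((-1.5)·(-1.5) + (0.5)·(0.5) + (1.5)·(1.5) + (-0.5)·(-0.5)) / 3 = 5/3 = 1.6667
  S[Y,Z] = ((-1.5)·(-1.5) + (0.5)·(-0.5) + (1.5)·(1.5) + (-0.5)·(0.5)) / 3 = 4/3 = 1.3333
  S[Z,Z] = ((-1.5)·(-1.5) + (-0.5)·(-0.5) + (1.5)·(1.5) + (0.5)·(0.5)) / 3 = 5/3 = 1.6667

S is symmetric (S[j,i] = S[i,j]). Assembling:

S = [[1.6667, -1, 0],
 [-1, 1.6667, 1.3333],
 [0, 1.3333, 1.6667]]


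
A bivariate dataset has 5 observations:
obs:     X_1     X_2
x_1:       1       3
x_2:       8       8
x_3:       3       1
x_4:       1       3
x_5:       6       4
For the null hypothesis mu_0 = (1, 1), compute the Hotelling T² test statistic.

Step 1 — sample mean vector:
  mean(X_1) = (1 + 8 + 3 + 1 + 6) / 5 = 19/5 = 3.8
  mean(X_2) = (3 + 8 + 1 + 3 + 4) / 5 = 19/5 = 3.8
  x̄ = (3.8, 3.8),  deviation x̄ - mu_0 = (3.8, 3.8) - (1, 1) = (2.8, 2.8).

Step 2 — sample covariance matrix, S[i,j] = (1/(n-1)) · Σ_k (x_{k,i} - mean_i) · (x_{k,j} - mean_j), divisor n-1 = 4:
  S[X_1,X_1] = ((-2.8)·(-2.8) + (4.2)·(4.2) + (-0.8)·(-0.8) + (-2.8)·(-2.8) + (2.2)·(2.2)) / 4 = 38.8/4 = 9.7
  S[X_1,X_2] = ((-2.8)·(-0.8) + (4.2)·(4.2) + (-0.8)·(-2.8) + (-2.8)·(-0.8) + (2.2)·(0.2)) / 4 = 24.8/4 = 6.2
  S[X_2,X_2] = ((-0.8)·(-0.8) + (4.2)·(4.2) + (-2.8)·(-2.8) + (-0.8)·(-0.8) + (0.2)·(0.2)) / 4 = 26.8/4 = 6.7
  S = [[9.7, 6.2],
 [6.2, 6.7]].

Step 3 — invert S. det(S) = 9.7·6.7 - (6.2)² = 26.55.
  S^{-1} = (1/det) · [[d, -b], [-b, a]] = [[0.2524, -0.2335],
 [-0.2335, 0.3653]].

Step 4 — quadratic form (x̄ - mu_0)^T · S^{-1} · (x̄ - mu_0):
  S^{-1} · (x̄ - mu_0) = (0.0527, 0.3691),
  (x̄ - mu_0)^T · [...] = (2.8)·(0.0527) + (2.8)·(0.3691) = 1.1812.

Step 5 — scale by n: T² = 5 · 1.1812 = 5.9058.

T² ≈ 5.9058


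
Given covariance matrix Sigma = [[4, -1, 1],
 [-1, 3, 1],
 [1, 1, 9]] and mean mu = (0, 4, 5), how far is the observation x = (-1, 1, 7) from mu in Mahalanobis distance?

Step 1 — centre the observation: (x - mu) = (-1, -3, 2).

Step 2 — invert Sigma (cofactor / det for 3×3, or solve directly):
  Sigma^{-1} = [[0.2889, 0.1111, -0.0444],
 [0.1111, 0.3889, -0.0556],
 [-0.0444, -0.0556, 0.1222]].

Step 3 — form the quadratic (x - mu)^T · Sigma^{-1} · (x - mu):
  Sigma^{-1} · (x - mu) = (-0.7111, -1.3889, 0.4556).
  (x - mu)^T · [Sigma^{-1} · (x - mu)] = (-1)·(-0.7111) + (-3)·(-1.3889) + (2)·(0.4556) = 5.7889.

Step 4 — take square root: d = √(5.7889) ≈ 2.406.

d(x, mu) = √(5.7889) ≈ 2.406


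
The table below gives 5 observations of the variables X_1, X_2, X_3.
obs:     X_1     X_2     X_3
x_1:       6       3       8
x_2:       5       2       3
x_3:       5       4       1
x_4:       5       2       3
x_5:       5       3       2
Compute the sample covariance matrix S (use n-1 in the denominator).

Step 1 — column means:
  mean(X_1) = (6 + 5 + 5 + 5 + 5) / 5 = 26/5 = 5.2
  mean(X_2) = (3 + 2 + 4 + 2 + 3) / 5 = 14/5 = 2.8
  mean(X_3) = (8 + 3 + 1 + 3 + 2) / 5 = 17/5 = 3.4

Step 2 — sample covariance S[i,j] = (1/(n-1)) · Σ_k (x_{k,i} - mean_i) · (x_{k,j} - mean_j), with n-1 = 4.
  S[X_1,X_1] = ((0.8)·(0.8) + (-0.2)·(-0.2) + (-0.2)·(-0.2) + (-0.2)·(-0.2) + (-0.2)·(-0.2)) / 4 = 0.8/4 = 0.2
  S[X_1,X_2] = ((0.8)·(0.2) + (-0.2)·(-0.8) + (-0.2)·(1.2) + (-0.2)·(-0.8) + (-0.2)·(0.2)) / 4 = 0.2/4 = 0.05
  S[X_1,X_3] = ((0.8)·(4.6) + (-0.2)·(-0.4) + (-0.2)·(-2.4) + (-0.2)·(-0.4) + (-0.2)·(-1.4)) / 4 = 4.6/4 = 1.15
  S[X_2,X_2] = ((0.2)·(0.2) + (-0.8)·(-0.8) + (1.2)·(1.2) + (-0.8)·(-0.8) + (0.2)·(0.2)) / 4 = 2.8/4 = 0.7
  S[X_2,X_3] = ((0.2)·(4.6) + (-0.8)·(-0.4) + (1.2)·(-2.4) + (-0.8)·(-0.4) + (0.2)·(-1.4)) / 4 = -1.6/4 = -0.4
  S[X_3,X_3] = ((4.6)·(4.6) + (-0.4)·(-0.4) + (-2.4)·(-2.4) + (-0.4)·(-0.4) + (-1.4)·(-1.4)) / 4 = 29.2/4 = 7.3

S is symmetric (S[j,i] = S[i,j]). Assembling:

S = [[0.2, 0.05, 1.15],
 [0.05, 0.7, -0.4],
 [1.15, -0.4, 7.3]]


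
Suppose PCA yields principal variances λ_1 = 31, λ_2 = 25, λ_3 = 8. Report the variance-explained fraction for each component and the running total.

Step 1 — total variance = trace(Sigma) = Σ λ_i = 31 + 25 + 8 = 64.

Step 2 — fraction explained by component i = λ_i / Σ λ:
  PC1: 31/64 = 0.4844
  PC2: 25/64 = 0.3906
  PC3: 8/64 = 0.125

Step 3 — cumulative fraction after k components = (λ_1 + ... + λ_k) / Σ λ:
  k = 1: 31/64 = 0.4844
  k = 2: (31 + 25)/64 = 56/64 = 0.875
  k = 3: (31 + 25 + 8)/64 = 64/64 = 1

Summary (fraction, with percent):

explained: PC1 0.4844 (48.44%), PC2 0.3906 (39.06%), PC3 0.125 (12.5%);  cumulative: 0.4844, 0.875, 1


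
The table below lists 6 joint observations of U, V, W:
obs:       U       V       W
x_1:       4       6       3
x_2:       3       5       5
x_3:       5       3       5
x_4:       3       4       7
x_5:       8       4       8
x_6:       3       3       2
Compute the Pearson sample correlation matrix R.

Step 1 — column means:
  mean(U) = (4 + 3 + 5 + 3 + 8 + 3) / 6 = 26/6 = 4.3333
  mean(V) = (6 + 5 + 3 + 4 + 4 + 3) / 6 = 25/6 = 4.1667
  mean(W) = (3 + 5 + 5 + 7 + 8 + 2) / 6 = 30/6 = 5

Step 2 — sample variances and covariances s[i,j] = (1/(n-1)) · Σ_k (x_{k,i} - mean_i) · (x_{k,j} - mean_j), with n-1 = 5:
  s[U,U] = ((-0.3333)·(-0.3333) + (-1.3333)·(-1.3333) + (0.6667)·(0.6667) + (-1.3333)·(-1.3333) + (3.6667)·(3.6667) + (-1.3333)·(-1.3333)) / 5 = 19.3333/5 = 3.8667
  s[U,V] = ((-0.3333)·(1.8333) + (-1.3333)·(0.8333) + (0.6667)·(-1.1667) + (-1.3333)·(-0.1667) + (3.6667)·(-0.1667) + (-1.3333)·(-1.1667)) / 5 = -1.3333/5 = -0.2667
  s[U,W] = ((-0.3333)·(-2) + (-1.3333)·(0) + (0.6667)·(0) + (-1.3333)·(2) + (3.6667)·(3) + (-1.3333)·(-3)) / 5 = 13/5 = 2.6
  s[V,V] = ((1.8333)·(1.8333) + (0.8333)·(0.8333) + (-1.1667)·(-1.1667) + (-0.1667)·(-0.1667) + (-0.1667)·(-0.1667) + (-1.1667)·(-1.1667)) / 5 = 6.8333/5 = 1.3667
  s[V,W] = ((1.8333)·(-2) + (0.8333)·(0) + (-1.1667)·(0) + (-0.1667)·(2) + (-0.1667)·(3) + (-1.1667)·(-3)) / 5 = -1/5 = -0.2
  s[W,W] = ((-2)·(-2) + (0)·(0) + (0)·(0) + (2)·(2) + (3)·(3) + (-3)·(-3)) / 5 = 26/5 = 5.2
  Sample standard deviations s_i = √(s[i,i]):
  s(U) = √(3.8667) = 1.9664
  s(V) = √(1.3667) = 1.169
  s(W) = √(5.2) = 2.2804

Step 3 — r_{ij} = s_{ij} / (s_i · s_j):
  r[U,U] = 1 (diagonal).
  r[U,V] = -0.2667 / (1.9664 · 1.169) = -0.2667 / 2.2988 = -0.116
  r[U,W] = 2.6 / (1.9664 · 2.2804) = 2.6 / 4.484 = 0.5798
  r[V,V] = 1 (diagonal).
  r[V,W] = -0.2 / (1.169 · 2.2804) = -0.2 / 2.6658 = -0.075
  r[W,W] = 1 (diagonal).

R is symmetric with unit diagonal. Assembling:

R = [[1, -0.116, 0.5798],
 [-0.116, 1, -0.075],
 [0.5798, -0.075, 1]]


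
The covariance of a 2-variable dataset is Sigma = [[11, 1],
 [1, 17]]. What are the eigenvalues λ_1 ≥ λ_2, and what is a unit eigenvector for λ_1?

Step 1 — characteristic polynomial of 2×2 Sigma:
  det(Sigma - λI) = λ² - trace · λ + det = 0.
  trace = 11 + 17 = 28, det = 11·17 - (1)² = 186.
Step 2 — discriminant:
  Δ = trace² - 4·det = 784 - 744 = 40.
Step 3 — eigenvalues:
  λ = (trace ± √Δ)/2 = (28 ± 6.3246)/2,
  λ_1 = 17.1623,  λ_2 = 10.8377.

Step 4 — unit eigenvector for λ_1: solve (Sigma - λ_1 I)v = 0. First row:
  (11 - 17.1623)·v_x + (1)·v_y = 0, i.e. (-6.1623)·v_x + (1)·v_y = 0,
  so v ∝ (b, λ_1 - a) = (1, 6.1623) = u.
  ||u|| = √((1)² + (6.1623)²) = √(38.9737) ≈ 6.2429,
  v_1 = u/||u|| ≈ (0.1602, 0.9871) (||v_1|| = 1).

λ_1 = 17.1623,  λ_2 = 10.8377;  v_1 ≈ (0.1602, 0.9871)


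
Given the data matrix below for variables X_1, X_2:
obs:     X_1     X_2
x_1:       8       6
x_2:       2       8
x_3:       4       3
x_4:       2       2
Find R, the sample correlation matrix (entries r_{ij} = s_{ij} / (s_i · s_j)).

Step 1 — column means:
  mean(X_1) = (8 + 2 + 4 + 2) / 4 = 16/4 = 4
  mean(X_2) = (6 + 8 + 3 + 2) / 4 = 19/4 = 4.75

Step 2 — sample variances and covariances s[i,j] = (1/(n-1)) · Σ_k (x_{k,i} - mean_i) · (x_{k,j} - mean_j), with n-1 = 3:
  s[X_1,X_1] = ((4)·(4) + (-2)·(-2) + (0)·(0) + (-2)·(-2)) / 3 = 24/3 = 8
  s[X_1,X_2] = ((4)·(1.25) + (-2)·(3.25) + (0)·(-1.75) + (-2)·(-2.75)) / 3 = 4/3 = 1.3333
  s[X_2,X_2] = ((1.25)·(1.25) + (3.25)·(3.25) + (-1.75)·(-1.75) + (-2.75)·(-2.75)) / 3 = 22.75/3 = 7.5833
  Sample standard deviations s_i = √(s[i,i]):
  s(X_1) = √(8) = 2.8284
  s(X_2) = √(7.5833) = 2.7538

Step 3 — r_{ij} = s_{ij} / (s_i · s_j):
  r[X_1,X_1] = 1 (diagonal).
  r[X_1,X_2] = 1.3333 / (2.8284 · 2.7538) = 1.3333 / 7.7889 = 0.1712
  r[X_2,X_2] = 1 (diagonal).

R is symmetric with unit diagonal. Assembling:

R = [[1, 0.1712],
 [0.1712, 1]]


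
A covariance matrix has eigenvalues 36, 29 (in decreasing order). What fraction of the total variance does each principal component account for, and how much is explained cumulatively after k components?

Step 1 — total variance = trace(Sigma) = Σ λ_i = 36 + 29 = 65.

Step 2 — fraction explained by component i = λ_i / Σ λ:
  PC1: 36/65 = 0.5538
  PC2: 29/65 = 0.4462

Step 3 — cumulative fraction after k components = (λ_1 + ... + λ_k) / Σ λ:
  k = 1: 36/65 = 0.5538
  k = 2: (36 + 29)/65 = 65/65 = 1

Summary (fraction, with percent):

explained: PC1 0.5538 (55.38%), PC2 0.4462 (44.62%);  cumulative: 0.5538, 1


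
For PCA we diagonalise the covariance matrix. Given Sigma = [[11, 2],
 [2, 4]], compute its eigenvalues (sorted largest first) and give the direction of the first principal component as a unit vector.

Step 1 — characteristic polynomial of 2×2 Sigma:
  det(Sigma - λI) = λ² - trace · λ + det = 0.
  trace = 11 + 4 = 15, det = 11·4 - (2)² = 40.
Step 2 — discriminant:
  Δ = trace² - 4·det = 225 - 160 = 65.
Step 3 — eigenvalues:
  λ = (trace ± √Δ)/2 = (15 ± 8.0623)/2,
  λ_1 = 11.5311,  λ_2 = 3.4689.

Step 4 — unit eigenvector for λ_1: solve (Sigma - λ_1 I)v = 0. First row:
  (11 - 11.5311)·v_x + (2)·v_y = 0, i.e. (-0.5311)·v_x + (2)·v_y = 0,
  so v ∝ (b, λ_1 - a) = (2, 0.5311) = u.
  ||u|| = √((2)² + (0.5311)²) = √(4.2821) ≈ 2.0693,
  v_1 = u/||u|| ≈ (0.9665, 0.2567) (||v_1|| = 1).

λ_1 = 11.5311,  λ_2 = 3.4689;  v_1 ≈ (0.9665, 0.2567)


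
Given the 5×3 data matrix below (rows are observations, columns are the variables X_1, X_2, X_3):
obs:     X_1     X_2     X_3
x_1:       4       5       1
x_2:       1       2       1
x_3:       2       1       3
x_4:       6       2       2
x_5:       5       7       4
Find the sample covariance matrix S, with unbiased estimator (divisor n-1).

Step 1 — column means:
  mean(X_1) = (4 + 1 + 2 + 6 + 5) / 5 = 18/5 = 3.6
  mean(X_2) = (5 + 2 + 1 + 2 + 7) / 5 = 17/5 = 3.4
  mean(X_3) = (1 + 1 + 3 + 2 + 4) / 5 = 11/5 = 2.2

Step 2 — sample covariance S[i,j] = (1/(n-1)) · Σ_k (x_{k,i} - mean_i) · (x_{k,j} - mean_j), with n-1 = 4.
  S[X_1,X_1] = ((0.4)·(0.4) + (-2.6)·(-2.6) + (-1.6)·(-1.6) + (2.4)·(2.4) + (1.4)·(1.4)) / 4 = 17.2/4 = 4.3
  S[X_1,X_2] = ((0.4)·(1.6) + (-2.6)·(-1.4) + (-1.6)·(-2.4) + (2.4)·(-1.4) + (1.4)·(3.6)) / 4 = 9.8/4 = 2.45
  S[X_1,X_3] = ((0.4)·(-1.2) + (-2.6)·(-1.2) + (-1.6)·(0.8) + (2.4)·(-0.2) + (1.4)·(1.8)) / 4 = 3.4/4 = 0.85
  S[X_2,X_2] = ((1.6)·(1.6) + (-1.4)·(-1.4) + (-2.4)·(-2.4) + (-1.4)·(-1.4) + (3.6)·(3.6)) / 4 = 25.2/4 = 6.3
  S[X_2,X_3] = ((1.6)·(-1.2) + (-1.4)·(-1.2) + (-2.4)·(0.8) + (-1.4)·(-0.2) + (3.6)·(1.8)) / 4 = 4.6/4 = 1.15
  S[X_3,X_3] = ((-1.2)·(-1.2) + (-1.2)·(-1.2) + (0.8)·(0.8) + (-0.2)·(-0.2) + (1.8)·(1.8)) / 4 = 6.8/4 = 1.7

S is symmetric (S[j,i] = S[i,j]). Assembling:

S = [[4.3, 2.45, 0.85],
 [2.45, 6.3, 1.15],
 [0.85, 1.15, 1.7]]


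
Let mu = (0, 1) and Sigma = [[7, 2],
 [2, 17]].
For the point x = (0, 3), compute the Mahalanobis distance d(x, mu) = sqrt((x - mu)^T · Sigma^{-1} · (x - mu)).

Step 1 — centre the observation: (x - mu) = (0, 2).

Step 2 — invert Sigma. det(Sigma) = 7·17 - (2)² = 115.
  Sigma^{-1} = (1/det) · [[d, -b], [-b, a]] = [[0.1478, -0.0174],
 [-0.0174, 0.0609]].

Step 3 — form the quadratic (x - mu)^T · Sigma^{-1} · (x - mu):
  Sigma^{-1} · (x - mu) = (-0.0348, 0.1217).
  (x - mu)^T · [Sigma^{-1} · (x - mu)] = (0)·(-0.0348) + (2)·(0.1217) = 0.2435.

Step 4 — take square root: d = √(0.2435) ≈ 0.4934.

d(x, mu) = √(0.2435) ≈ 0.4934


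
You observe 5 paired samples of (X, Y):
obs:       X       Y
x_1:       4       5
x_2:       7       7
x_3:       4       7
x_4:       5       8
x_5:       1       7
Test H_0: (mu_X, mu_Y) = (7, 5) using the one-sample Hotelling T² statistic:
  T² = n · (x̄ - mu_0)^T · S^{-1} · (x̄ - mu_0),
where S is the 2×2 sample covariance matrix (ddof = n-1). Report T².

Step 1 — sample mean vector:
  mean(X) = (4 + 7 + 4 + 5 + 1) / 5 = 21/5 = 4.2
  mean(Y) = (5 + 7 + 7 + 8 + 7) / 5 = 34/5 = 6.8
  x̄ = (4.2, 6.8),  deviation x̄ - mu_0 = (4.2, 6.8) - (7, 5) = (-2.8, 1.8).

Step 2 — sample covariance matrix, S[i,j] = (1/(n-1)) · Σ_k (x_{k,i} - mean_i) · (x_{k,j} - mean_j), divisor n-1 = 4:
  S[X,X] = ((-0.2)·(-0.2) + (2.8)·(2.8) + (-0.2)·(-0.2) + (0.8)·(0.8) + (-3.2)·(-3.2)) / 4 = 18.8/4 = 4.7
  S[X,Y] = ((-0.2)·(-1.8) + (2.8)·(0.2) + (-0.2)·(0.2) + (0.8)·(1.2) + (-3.2)·(0.2)) / 4 = 1.2/4 = 0.3
  S[Y,Y] = ((-1.8)·(-1.8) + (0.2)·(0.2) + (0.2)·(0.2) + (1.2)·(1.2) + (0.2)·(0.2)) / 4 = 4.8/4 = 1.2
  S = [[4.7, 0.3],
 [0.3, 1.2]].

Step 3 — invert S. det(S) = 4.7·1.2 - (0.3)² = 5.55.
  S^{-1} = (1/det) · [[d, -b], [-b, a]] = [[0.2162, -0.0541],
 [-0.0541, 0.8468]].

Step 4 — quadratic form (x̄ - mu_0)^T · S^{-1} · (x̄ - mu_0):
  S^{-1} · (x̄ - mu_0) = (-0.7027, 1.6757),
  (x̄ - mu_0)^T · [...] = (-2.8)·(-0.7027) + (1.8)·(1.6757) = 4.9838.

Step 5 — scale by n: T² = 5 · 4.9838 = 24.9189.

T² ≈ 24.9189


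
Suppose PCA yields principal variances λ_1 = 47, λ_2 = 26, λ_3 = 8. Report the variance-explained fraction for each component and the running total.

Step 1 — total variance = trace(Sigma) = Σ λ_i = 47 + 26 + 8 = 81.

Step 2 — fraction explained by component i = λ_i / Σ λ:
  PC1: 47/81 = 0.5802
  PC2: 26/81 = 0.321
  PC3: 8/81 = 0.0988

Step 3 — cumulative fraction after k components = (λ_1 + ... + λ_k) / Σ λ:
  k = 1: 47/81 = 0.5802
  k = 2: (47 + 26)/81 = 73/81 = 0.9012
  k = 3: (47 + 26 + 8)/81 = 81/81 = 1

Summary (fraction, with percent):

explained: PC1 0.5802 (58.02%), PC2 0.321 (32.1%), PC3 0.0988 (9.88%);  cumulative: 0.5802, 0.9012, 1


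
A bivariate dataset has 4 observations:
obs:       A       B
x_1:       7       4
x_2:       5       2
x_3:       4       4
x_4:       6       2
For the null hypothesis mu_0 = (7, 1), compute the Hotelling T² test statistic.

Step 1 — sample mean vector:
  mean(A) = (7 + 5 + 4 + 6) / 4 = 22/4 = 5.5
  mean(B) = (4 + 2 + 4 + 2) / 4 = 12/4 = 3
  x̄ = (5.5, 3),  deviation x̄ - mu_0 = (5.5, 3) - (7, 1) = (-1.5, 2).

Step 2 — sample covariance matrix, S[i,j] = (1/(n-1)) · Σ_k (x_{k,i} - mean_i) · (x_{k,j} - mean_j), divisor n-1 = 3:
  S[A,A] = ((1.5)·(1.5) + (-0.5)·(-0.5) + (-1.5)·(-1.5) + (0.5)·(0.5)) / 3 = 5/3 = 1.6667
  S[A,B] = ((1.5)·(1) + (-0.5)·(-1) + (-1.5)·(1) + (0.5)·(-1)) / 3 = 0/3 = 0
  S[B,B] = ((1)·(1) + (-1)·(-1) + (1)·(1) + (-1)·(-1)) / 3 = 4/3 = 1.3333
  S = [[1.6667, 0],
 [0, 1.3333]].

Step 3 — invert S. det(S) = 1.6667·1.3333 - (0)² = 2.2222.
  S^{-1} = (1/det) · [[d, -b], [-b, a]] = [[0.6, 0],
 [0, 0.75]].

Step 4 — quadratic form (x̄ - mu_0)^T · S^{-1} · (x̄ - mu_0):
  S^{-1} · (x̄ - mu_0) = (-0.9, 1.5),
  (x̄ - mu_0)^T · [...] = (-1.5)·(-0.9) + (2)·(1.5) = 4.35.

Step 5 — scale by n: T² = 4 · 4.35 = 17.4.

T² ≈ 17.4


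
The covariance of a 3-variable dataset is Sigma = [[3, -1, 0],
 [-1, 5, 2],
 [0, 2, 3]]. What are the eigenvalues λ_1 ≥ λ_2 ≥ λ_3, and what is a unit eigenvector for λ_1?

Step 1 — characteristic polynomial p(λ) = det(λI - Sigma) = λ³ - tr·λ² + c_1·λ - det, where tr = trace, c_1 = sum of the principal 2×2 minors, det = det(Sigma):
  tr = 3 + 5 + 3 = 11,
  c_1 = (3·5 - (-1)²) + (3·3 - (0)²) + (5·3 - (2)²) = 14 + 9 + 11 = 34,
  det = 3·(5·3 - (2)²) - (-1)·((-1)·3 - (2)·(0)) + (0)·((-1)·(2) - 5·(0)) = 3·(11) - (-1)·(-3) + (0)·(-2) = 30.
  So p(λ) = λ³ - 11λ² + 34λ - 30.
Step 2 — look for an integer root (rational root theorem: any rational root is an integer divisor of 30). Testing λ = 3:
  p(3) = 27 - 99 + 102 - 30 = 0  ✓
  Dividing out (λ - 3): p(λ) = (λ - 3)(λ² - 8λ + 10).
Step 3 — remaining eigenvalues from the quadratic λ² - 8λ + 10 = 0:
  Δ = 8² - 4·10 = 64 - 40 = 24,  λ = (8 ± √24)/2 = (8 ± 4.899)/2 ≈ 6.4495 or 1.5505.
  Sorted: λ_1 = 6.4495,  λ_2 = 3,  λ_3 = 1.5505  (check: sum = 11 = tr ✓).

Step 4 — unit eigenvector for λ_1 ≈ 6.4495: v spans the null space of (Sigma - λ_1 I), whose rows are
  r_1 = (-3.4495, -1, 0),  r_2 = (-1, -1.4495, 2),  r_3 = (0, 2, -3.4495).
  v is orthogonal to every row, so take v ∝ r_1 × r_2 = ((-1)·(2) - (0)·(-1.4495), (0)·(-1) - (-3.4495)·(2), (-3.4495)·(-1.4495) - (-1)·(-1)) ≈ (-2, 6.899, 4).
  Rescale (multiply by -1 so the first nonzero entry is positive): u = (2, -6.899, -4).
  ||u|| = √((2)² + (-6.899)² + (-4)²) = √(67.5959) ≈ 8.2217,  v_1 = u/||u|| ≈ (0.2433, -0.8391, -0.4865) (||v_1|| = 1).

λ_1 = 6.4495,  λ_2 = 3,  λ_3 = 1.5505;  v_1 ≈ (0.2433, -0.8391, -0.4865)


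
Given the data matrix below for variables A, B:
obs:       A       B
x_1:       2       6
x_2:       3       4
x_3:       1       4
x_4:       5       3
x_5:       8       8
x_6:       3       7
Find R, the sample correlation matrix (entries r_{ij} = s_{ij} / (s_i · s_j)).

Step 1 — column means:
  mean(A) = (2 + 3 + 1 + 5 + 8 + 3) / 6 = 22/6 = 3.6667
  mean(B) = (6 + 4 + 4 + 3 + 8 + 7) / 6 = 32/6 = 5.3333

Step 2 — sample variances and covariances s[i,j] = (1/(n-1)) · Σ_k (x_{k,i} - mean_i) · (x_{k,j} - mean_j), with n-1 = 5:
  s[A,A] = ((-1.6667)·(-1.6667) + (-0.6667)·(-0.6667) + (-2.6667)·(-2.6667) + (1.3333)·(1.3333) + (4.3333)·(4.3333) + (-0.6667)·(-0.6667)) / 5 = 31.3333/5 = 6.2667
  s[A,B] = ((-1.6667)·(0.6667) + (-0.6667)·(-1.3333) + (-2.6667)·(-1.3333) + (1.3333)·(-2.3333) + (4.3333)·(2.6667) + (-0.6667)·(1.6667)) / 5 = 10.6667/5 = 2.1333
  s[B,B] = ((0.6667)·(0.6667) + (-1.3333)·(-1.3333) + (-1.3333)·(-1.3333) + (-2.3333)·(-2.3333) + (2.6667)·(2.6667) + (1.6667)·(1.6667)) / 5 = 19.3333/5 = 3.8667
  Sample standard deviations s_i = √(s[i,i]):
  s(A) = √(6.2667) = 2.5033
  s(B) = √(3.8667) = 1.9664

Step 3 — r_{ij} = s_{ij} / (s_i · s_j):
  r[A,A] = 1 (diagonal).
  r[A,B] = 2.1333 / (2.5033 · 1.9664) = 2.1333 / 4.9225 = 0.4334
  r[B,B] = 1 (diagonal).

R is symmetric with unit diagonal. Assembling:

R = [[1, 0.4334],
 [0.4334, 1]]
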